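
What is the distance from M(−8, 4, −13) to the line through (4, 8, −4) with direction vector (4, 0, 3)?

Direction vector d = (4, 0, 3).
AP = (−12, −4, −9); AP·d = -75, |AP|² = 241, |d|² = 25.
distance² = |AP|² − (AP·d)²/|d|² = 241 − 5625/25 = 16, so the distance is 4.

4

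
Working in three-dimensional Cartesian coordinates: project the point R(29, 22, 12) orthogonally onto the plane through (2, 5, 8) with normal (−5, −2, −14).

(24, 20, -2)

The perpendicular from R has direction n = (−5, −2, −14): r = (29, 22, 12) + t(−5, −2, −14).
Substitute into the plane: n·(R + tn) = -132 gives -357 + 225t = -132, so t = 1.
Foot = (29, 22, 12) + 1·(−5, −2, −14) = (24, 20, −2).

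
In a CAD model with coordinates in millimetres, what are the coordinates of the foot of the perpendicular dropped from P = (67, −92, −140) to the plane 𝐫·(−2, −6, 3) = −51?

n = (−2, −6, 3), |n|² = 49, and n·P − (-51) = 49.
t = 49/49 = 1, so the foot is P − t·n = (67, −92, −140) − 1·(−2, −6, 3) = (69, −86, −143).

(69, -86, -143)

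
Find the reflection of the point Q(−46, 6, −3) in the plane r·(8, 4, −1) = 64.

(34, 46, -13)

With n = (8, 4, −1), the signed offset is (n·Q − 64)/|n|² = -405/81 = -5.
Q' = Q − 2t·n = (−46, 6, −3) − (-10)·(8, 4, −1) = (34, 46, −13).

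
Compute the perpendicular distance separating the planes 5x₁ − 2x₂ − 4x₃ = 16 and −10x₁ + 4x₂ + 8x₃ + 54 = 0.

11/(3√5)

Divide the second equation by -2 to match normals: 5x₁ − 2x₂ − 4x₃ = 27.
With common normal n = (5, −2, −4) (|n| = 3√5), the distance is |16 − 27|/|n| = 11/(3√5).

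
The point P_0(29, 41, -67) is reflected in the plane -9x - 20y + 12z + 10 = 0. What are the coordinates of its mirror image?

With n = (-9, -20, 12), the signed offset is (n·P_0 − (-10))/|n|² = -1875/625 = -3.
P_0' = P_0 − 2t·n = (29, 41, -67) − (-6)·(-9, -20, 12) = (-25, -79, 5).

(-25, -79, 5)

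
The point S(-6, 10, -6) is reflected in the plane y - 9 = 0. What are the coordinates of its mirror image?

n = (0, 1, 0), |n|² = 1, n·S − 9 = 1, so t = 1/1 = 1.
Foot F = S − 1·n = (-6, 9, -6); the reflection is 2F − S = (-6, 8, -6).

(-6, 8, -6)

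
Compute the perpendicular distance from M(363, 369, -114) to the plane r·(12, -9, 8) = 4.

7

n = (12, -9, 8); n·P − 4 = 119; |n| = 17; distance = 119/17 = 7.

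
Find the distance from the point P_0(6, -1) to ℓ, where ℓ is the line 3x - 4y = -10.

32/5

The normal to the line is n = (3, -4) with |n| = 5.
|n·P_0 − (-10)| = |22 − (-10)| = 32, so the distance is 32/5.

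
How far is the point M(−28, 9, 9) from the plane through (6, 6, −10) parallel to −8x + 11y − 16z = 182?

1/21

Parallel planes share the normal n = (−8, 11, −16); since (6, 6, −10) lies on the plane, its equation is −8x + 11y − 16z = 178.
n = (−8, 11, −16); n·P − 178 = 1; |n| = 21; distance = 1/21.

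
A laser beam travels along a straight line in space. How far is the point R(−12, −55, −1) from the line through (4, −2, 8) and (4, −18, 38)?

A direction vector is d = (0, −16, 30).
AP = (−16, −53, −9), and AP × d = (−1734, 480, 256).
|AP × d|² = 3302692 and |d|² = 1156, so the distance is √(3302692/1156) = √2857.

√2857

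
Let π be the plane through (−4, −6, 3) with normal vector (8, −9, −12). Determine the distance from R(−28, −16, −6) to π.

6/17

The plane has equation n·(r − (−4, −6, 3)) = 0, i.e. n·r = -14.
n = (8, −9, −12); n·P − (-14) = 6; |n| = 17; distance = 6/17.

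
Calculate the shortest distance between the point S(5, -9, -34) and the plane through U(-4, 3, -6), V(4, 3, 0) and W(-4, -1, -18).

UV = (8, 0, 6) and UW = (0, -4, -12), so a normal is n = UV × UW = (24, 96, -32).
Then n·(5, -9, -34) - 384 = -40.
|n| = √(576 + 9216 + 1024) = 104, so the distance is |-40|/104 = 5/13.

5/13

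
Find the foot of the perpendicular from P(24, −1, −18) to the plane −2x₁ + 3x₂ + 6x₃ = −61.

The perpendicular from P has direction n = (−2, 3, 6): r = (24, −1, −18) + λ(−2, 3, 6).
Substitute into the plane: n·(P + λn) = -61 gives -159 + 49λ = -61, so λ = 2.
Foot = (24, −1, −18) + 2·(−2, 3, 6) = (20, 5, −6).

(20, 5, -6)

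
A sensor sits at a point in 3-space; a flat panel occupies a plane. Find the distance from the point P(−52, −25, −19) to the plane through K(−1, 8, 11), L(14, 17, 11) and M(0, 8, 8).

KL = (15, 9, 0) and KM = (1, 0, −3), so a normal is n = KL × KM = (−27, 45, −9).
n = (−27, 45, −9); n·P − 288 = 162; |n| = 9√35; distance = 162/(9√35) = 18/√35.

18√35/35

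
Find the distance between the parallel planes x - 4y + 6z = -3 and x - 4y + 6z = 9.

Both planes have normal n = (1, -4, 6), |n| = √53. Any point on the first plane is at distance |9 − (-3)|/|n| = 12/√53 = 12√53/53 from the second.

12√53/53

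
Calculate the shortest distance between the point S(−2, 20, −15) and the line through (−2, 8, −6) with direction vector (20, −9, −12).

Direction vector d = (20, −9, −12).
AP = (0, 12, −9); AP·d = 0, |AP|² = 225, |d|² = 625.
distance² = |AP|² − (AP·d)²/|d|² = 225 − 0/625 = 225, so the distance is 15.

15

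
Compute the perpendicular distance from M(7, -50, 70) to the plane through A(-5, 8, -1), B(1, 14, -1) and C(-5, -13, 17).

AB = (6, 6, 0) and AC = (0, -21, 18), so a normal is n = AB × AC = (108, -108, -126).
n = (108, -108, -126); n·P − (-1278) = -1386; |n| = 198; distance = 1386/198 = 7.

7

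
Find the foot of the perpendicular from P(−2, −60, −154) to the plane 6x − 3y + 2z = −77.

The perpendicular from P has direction n = (6, −3, 2): r = (−2, −60, −154) + μ(6, −3, 2).
Substitute into the plane: n·(P + μn) = -77 gives -140 + 49μ = -77, so μ = 9/7.
Foot = (−2, −60, −154) + (9/7)·(6, −3, 2) = (40/7, −447/7, −1060/7).

(40/7, -447/7, -1060/7)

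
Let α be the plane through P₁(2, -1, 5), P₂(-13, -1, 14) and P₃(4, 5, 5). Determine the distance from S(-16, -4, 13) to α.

11/√35

P₁P₂ = (-15, 0, 9) and P₁P₃ = (2, 6, 0), so a normal is n = P₁P₂ × P₁P₃ = (-54, 18, -90).
Then n·(-16, -4, 13) - (-576) = 198.
|n| = √(2916 + 324 + 8100) = 18√35, so the distance is |198|/(18√35) = 11/√35.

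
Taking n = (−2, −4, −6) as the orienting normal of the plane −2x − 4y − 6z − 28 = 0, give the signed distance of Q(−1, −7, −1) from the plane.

2√14/7

n·Q − 28 = 8.
|n| = 2√14, so the signed distance is 2√14/7.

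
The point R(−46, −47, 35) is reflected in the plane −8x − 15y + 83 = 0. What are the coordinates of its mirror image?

n = (−8, −15, 0), |n|² = 289, n·R − (-83) = 1156, so t = 1156/289 = 4.
Foot F = R − 4·n = (−14, 13, 35); the reflection is 2F − R = (18, 73, 35).

(18, 73, 35)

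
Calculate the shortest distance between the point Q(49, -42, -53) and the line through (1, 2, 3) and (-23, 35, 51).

8√5

A direction vector is d = (-24, 33, 48).
AP = (48, -44, -56), and AP × d = (-264, -960, 528).
|AP × d|² = 1270080 and |d|² = 3969, so the distance is √(1270080/3969) = √320 = 8√5.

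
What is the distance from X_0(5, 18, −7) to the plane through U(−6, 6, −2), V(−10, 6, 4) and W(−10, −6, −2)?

UV = (−4, 0, 6) and UW = (−4, −12, 0), so a normal is n = UV × UW = (72, −24, 48).
Then n·(5, 18, −7) − (−672) = 264.
|n| = √(5184 + 576 + 2304) = 24√14, so the distance is |264|/(24√14) = 11√14/14.

11√14/14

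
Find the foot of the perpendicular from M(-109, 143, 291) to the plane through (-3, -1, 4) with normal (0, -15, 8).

The perpendicular from M has direction n = (0, -15, 8): r = (-109, 143, 291) + μ(0, -15, 8).
Substitute into the plane: n·(M + μn) = 47 gives 183 + 289μ = 47, so μ = -8/17.
Foot = (-109, 143, 291) + (-8/17)·(0, -15, 8) = (-109, 2551/17, 4883/17).

(-109, 2551/17, 4883/17)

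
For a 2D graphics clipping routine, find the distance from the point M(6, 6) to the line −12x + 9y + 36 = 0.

6/5

The normal to the line is n = (−12, 9) with |n| = 15.
|n·M − (-36)| = |-18 − (-36)| = 18, so the distance is 18/15 = 6/5.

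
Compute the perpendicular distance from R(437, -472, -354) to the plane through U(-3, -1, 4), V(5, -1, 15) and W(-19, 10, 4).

8

UV = (8, 0, 11) and UW = (-16, 11, 0), so a normal is n = UV × UW = (-121, -176, 88).
n = (-121, -176, 88); n·P − 891 = -1848; |n| = 231; distance = 1848/231 = 8.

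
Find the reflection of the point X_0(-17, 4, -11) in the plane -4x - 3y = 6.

(-1, 16, -11)

n = (-4, -3, 0), |n|² = 25, n·X_0 − 6 = 50, so t = 50/25 = 2.
Foot F = X_0 − 2·n = (-9, 10, -11); the reflection is 2F − X_0 = (-1, 16, -11).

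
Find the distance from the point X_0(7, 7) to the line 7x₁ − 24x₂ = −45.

The normal to the line is n = (7, −24) with |n| = 25.
|n·X_0 − (-45)| = |-119 − (-45)| = 74, so the distance is 74/25.

74/25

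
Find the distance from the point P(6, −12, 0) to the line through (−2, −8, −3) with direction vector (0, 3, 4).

Direction vector d = (0, 3, 4).
AP = (8, −4, 3), and AP × d = (−25, −32, 24).
|AP × d|² = 2225 and |d|² = 25, so the distance is √(2225/25) = √89.

√89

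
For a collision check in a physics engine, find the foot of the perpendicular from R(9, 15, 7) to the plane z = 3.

n = (0, 0, 1), |n|² = 1, and n·R − 3 = 4.
t = 4/1 = 4, so the foot is R − t·n = (9, 15, 7) − 4·(0, 0, 1) = (9, 15, 3).

(9, 15, 3)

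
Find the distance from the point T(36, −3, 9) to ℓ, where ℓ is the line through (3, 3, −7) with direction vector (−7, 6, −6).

Direction vector d = (−7, 6, −6).
AP = (33, −6, 16), and AP × d = (−60, 86, 156).
|AP × d|² = 35332 and |d|² = 121, so the distance is √(35332/121) = √292 = 2√73.

2√73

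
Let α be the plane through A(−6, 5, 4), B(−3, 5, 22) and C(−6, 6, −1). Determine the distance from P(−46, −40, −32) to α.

AB = (3, 0, 18) and AC = (0, 1, −5), so a normal is n = AB × AC = (−18, 15, 3).
n = (−18, 15, 3); n·P − 195 = -63; |n| = 3√62; distance = 63/(3√62) = 21/√62.

21√62/62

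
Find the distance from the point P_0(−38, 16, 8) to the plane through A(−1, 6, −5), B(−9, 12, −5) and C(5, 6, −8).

7√61/61

AB = (−8, 6, 0) and AC = (6, 0, −3), so a normal is n = AB × AC = (−18, −24, −36).
Then n·(−38, 16, 8) − 54 = −42.
|n| = √(324 + 576 + 1296) = 6√61, so the distance is |-42|/(6√61) = 7√61/61.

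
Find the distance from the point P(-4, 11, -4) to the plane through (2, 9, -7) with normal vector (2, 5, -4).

14/(3√5)

The plane has equation n·(r − (2, 9, -7)) = 0, i.e. n·r = 77.
n = (2, 5, -4); n·P − 77 = -14; |n| = 3√5; distance = 14/(3√5) = 14√5/15.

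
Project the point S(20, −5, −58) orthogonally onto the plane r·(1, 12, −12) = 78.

(18, -29, -34)

n = (1, 12, −12), |n|² = 289, and n·S − 78 = 578.
t = 578/289 = 2, so the foot is S − t·n = (20, −5, −58) − 2·(1, 12, −12) = (18, −29, −34).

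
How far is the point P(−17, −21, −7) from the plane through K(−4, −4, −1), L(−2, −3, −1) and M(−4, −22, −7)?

15/√41

KL = (2, 1, 0) and KM = (0, −18, −6), so a normal is n = KL × KM = (−6, 12, −36).
Then n·(−17, −21, −7) − 12 = 90.
|n| = √(36 + 144 + 1296) = 6√41, so the distance is |90|/(6√41) = 15√41/41.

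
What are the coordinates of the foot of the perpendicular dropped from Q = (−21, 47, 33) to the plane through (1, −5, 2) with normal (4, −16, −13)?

(-9, -1, -6)

n = (4, −16, −13), |n|² = 441, and n·Q − 58 = -1323.
t = -1323/441 = -3, so the foot is Q − t·n = (−21, 47, 33) − (-3)·(4, −16, −13) = (−9, −1, −6).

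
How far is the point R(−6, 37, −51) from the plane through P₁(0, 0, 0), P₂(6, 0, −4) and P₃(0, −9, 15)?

10√38/19

P₁P₂ = (6, 0, −4) and P₁P₃ = (0, −9, 15), so a normal is n = P₁P₂ × P₁P₃ = (−36, −90, −54).
d = |(-36)·(-6) + (-90)·37 + (-54)·(-51) − 0| / √(1296 + 8100 + 2916) = |-360| / (18√38) = 20/√38.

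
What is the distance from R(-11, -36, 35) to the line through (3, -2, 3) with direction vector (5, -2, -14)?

Direction vector d = (5, -2, -14).
AP = (-14, -34, 32), and AP × d = (540, -36, 198).
|AP × d|² = 332100 and |d|² = 225, so the distance is √(332100/225) = √1476 = 6√41.

6√41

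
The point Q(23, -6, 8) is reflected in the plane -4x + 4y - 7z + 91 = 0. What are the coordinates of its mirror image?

(15, 2, -6)

n = (-4, 4, -7), |n|² = 81, n·Q − (-91) = -81, so t = -81/81 = -1.
Foot F = Q − (-1)·n = (19, -2, 1); the reflection is 2F − Q = (15, 2, -6).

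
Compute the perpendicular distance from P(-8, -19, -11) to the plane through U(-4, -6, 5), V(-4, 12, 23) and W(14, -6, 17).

√22/22

UV = (0, 18, 18) and UW = (18, 0, 12), so a normal is n = UV × UW = (216, 324, -324).
d = |216·(-8) + 324·(-19) + (-324)·(-11) − (-4428)| / √(46656 + 104976 + 104976) = |108| / (108√22) = 1/√22.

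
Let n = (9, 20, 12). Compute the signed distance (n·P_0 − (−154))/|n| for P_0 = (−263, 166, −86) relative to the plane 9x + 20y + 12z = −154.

3

n·P_0 − (-154) = 75.
|n| = 25, so the signed distance is 75/25 = 3.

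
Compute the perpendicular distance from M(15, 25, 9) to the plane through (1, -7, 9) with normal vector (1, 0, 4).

The plane has equation n·(r − (1, -7, 9)) = 0, i.e. n·r = 37.
n = (1, 0, 4); n·P − 37 = 14; |n| = √17; distance = 14/√17.

14/√17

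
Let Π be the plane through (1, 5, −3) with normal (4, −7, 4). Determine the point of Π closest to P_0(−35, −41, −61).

n = (4, −7, 4), |n|² = 81, and n·P_0 − (-43) = -54.
t = -54/81 = -2/3, so the foot is P_0 − t·n = (−35, −41, −61) − (-2/3)·(4, −7, 4) = (−97/3, −137/3, −175/3).

(-97/3, -137/3, -175/3)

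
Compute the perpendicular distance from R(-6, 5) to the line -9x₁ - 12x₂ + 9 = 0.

The normal to the line is n = (-9, -12) with |n| = 15.
|n·R − (-9)| = |-6 − (-9)| = 3, so the distance is 3/15 = 1/5.

1/5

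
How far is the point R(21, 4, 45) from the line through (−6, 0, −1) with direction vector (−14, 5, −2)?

√1961

Direction vector d = (−14, 5, −2).
AP = (27, 4, 46); AP·d = -450, |AP|² = 2861, |d|² = 225.
distance² = |AP|² − (AP·d)²/|d|² = 2861 − 202500/225 = 1961, so the distance is √1961.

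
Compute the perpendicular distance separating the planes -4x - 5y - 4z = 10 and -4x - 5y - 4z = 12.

2√57/57

With common normal n = (-4, -5, -4) (|n| = √57), the distance is |10 − 12|/|n| = 2/√57.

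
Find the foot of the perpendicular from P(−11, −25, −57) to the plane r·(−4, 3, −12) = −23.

(5, -37, -9)

n = (−4, 3, −12), |n|² = 169, and n·P − (-23) = 676.
t = 676/169 = 4, so the foot is P − t·n = (−11, −25, −57) − 4·(−4, 3, −12) = (5, −37, −9).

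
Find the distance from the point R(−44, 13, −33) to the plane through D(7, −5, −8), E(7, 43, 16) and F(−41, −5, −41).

DE = (0, 48, 24) and DF = (−48, 0, −33), so a normal is n = DE × DF = (−1584, −1152, 2304).
n = (−1584, −1152, 2304); n·P − (-23760) = 2448; |n| = 3024; distance = 2448/3024 = 17/21.

17/21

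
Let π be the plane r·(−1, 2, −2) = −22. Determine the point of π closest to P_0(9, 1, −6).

(12, -5, 0)

The perpendicular from P_0 has direction n = (−1, 2, −2): r = (9, 1, −6) + t(−1, 2, −2).
Substitute into the plane: n·(P_0 + tn) = -22 gives 5 + 9t = -22, so t = -3.
Foot = (9, 1, −6) + (-3)·(−1, 2, −2) = (12, −5, 0).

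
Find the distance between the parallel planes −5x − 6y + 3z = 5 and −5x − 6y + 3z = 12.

Both planes have normal n = (−5, −6, 3), |n| = √70. Any point on the first plane is at distance |12 − 5|/|n| = 7/√70 = √70/10 from the second.

√70/10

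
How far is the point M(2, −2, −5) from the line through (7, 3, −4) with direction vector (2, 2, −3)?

√34

Direction vector d = (2, 2, −3).
AP = (−5, −5, −1), and AP × d = (17, −17, 0).
|AP × d|² = 578 and |d|² = 17, so the distance is √(578/17) = √34.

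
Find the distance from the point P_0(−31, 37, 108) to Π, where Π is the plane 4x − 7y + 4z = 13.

n = (4, −7, 4); n·P − 13 = 36; |n| = 9; distance = 36/9 = 4.

4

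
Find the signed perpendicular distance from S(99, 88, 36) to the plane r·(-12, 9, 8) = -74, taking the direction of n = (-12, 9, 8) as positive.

-2

n·S − (-74) = -34.
|n| = 17, so the signed distance is -34/17 = -2.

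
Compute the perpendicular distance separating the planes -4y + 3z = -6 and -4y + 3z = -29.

23/5

Both planes have normal n = (0, -4, 3), |n| = 5. Any point on the first plane is at distance |(-29) − (-6)|/|n| = 23/5 from the second.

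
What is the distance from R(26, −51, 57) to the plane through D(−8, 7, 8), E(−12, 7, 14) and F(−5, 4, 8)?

13√22/11

DE = (−4, 0, 6) and DF = (3, −3, 0), so a normal is n = DE × DF = (18, 18, 12).
Then n·(26, −51, 57) − 78 = 156.
|n| = √(324 + 324 + 144) = 6√22, so the distance is |156|/(6√22) = 26/√22.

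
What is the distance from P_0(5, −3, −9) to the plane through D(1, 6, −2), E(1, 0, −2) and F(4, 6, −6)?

1

DE = (0, −6, 0) and DF = (3, 0, −4), so a normal is n = DE × DF = (24, 0, 18).
Then n·(5, −3, −9) − (−12) = −30.
|n| = √(576 + 0 + 324) = 30, so the distance is |-30|/30 = 1.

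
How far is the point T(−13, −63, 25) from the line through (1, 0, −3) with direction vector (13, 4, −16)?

Direction vector d = (13, 4, −16).
AP = (−14, −63, 28), and AP × d = (896, 140, 763).
|AP × d|² = 1404585 and |d|² = 441, so the distance is √(1404585/441) = √3185 = 7√65.

7√65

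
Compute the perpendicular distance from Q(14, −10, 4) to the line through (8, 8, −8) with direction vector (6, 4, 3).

6√14

Direction vector d = (6, 4, 3).
AP = (6, −18, 12), and AP × d = (−102, 54, 132).
|AP × d|² = 30744 and |d|² = 61, so the distance is √(30744/61) = √504 = 6√14.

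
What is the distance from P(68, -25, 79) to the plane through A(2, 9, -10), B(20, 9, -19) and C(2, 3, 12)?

AB = (18, 0, -9) and AC = (0, -6, 22), so a normal is n = AB × AC = (-54, -396, -108).
n = (-54, -396, -108); n·P − (-2592) = 288; |n| = 414; distance = 288/414 = 16/23.

16/23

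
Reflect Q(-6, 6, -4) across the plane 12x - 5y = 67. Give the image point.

(18, -4, -4)

n = (12, -5, 0), |n|² = 169, n·Q − 67 = -169, so t = -169/169 = -1.
Foot F = Q − (-1)·n = (6, 1, -4); the reflection is 2F − Q = (18, -4, -4).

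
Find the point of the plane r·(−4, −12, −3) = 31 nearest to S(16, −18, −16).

(20, -6, -13)

The perpendicular from S has direction n = (−4, −12, −3): r = (16, −18, −16) + μ(−4, −12, −3).
Substitute into the plane: n·(S + μn) = 31 gives 200 + 169μ = 31, so μ = -1.
Foot = (16, −18, −16) + (-1)·(−4, −12, −3) = (20, −6, −13).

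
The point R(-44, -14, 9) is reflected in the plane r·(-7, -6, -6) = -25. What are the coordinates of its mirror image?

n = (-7, -6, -6), |n|² = 121, n·R − (-25) = 363, so t = 363/121 = 3.
Foot F = R − 3·n = (-23, 4, 27); the reflection is 2F − R = (-2, 22, 45).

(-2, 22, 45)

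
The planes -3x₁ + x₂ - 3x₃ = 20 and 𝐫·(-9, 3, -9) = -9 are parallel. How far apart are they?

Divide the second equation by 3 to match normals: -3x₁ + x₂ - 3x₃ = -3.
With common normal n = (-3, 1, -3) (|n| = √19), the distance is |20 − (-3)|/|n| = 23/√19 = 23√19/19.

23√19/19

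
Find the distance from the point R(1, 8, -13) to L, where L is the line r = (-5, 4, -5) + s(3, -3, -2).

Direction vector d = (3, -3, -2).
AP = (6, 4, -8); AP·d = 22, |AP|² = 116, |d|² = 22.
distance² = |AP|² − (AP·d)²/|d|² = 116 − 484/22 = 94, so the distance is √94.

√94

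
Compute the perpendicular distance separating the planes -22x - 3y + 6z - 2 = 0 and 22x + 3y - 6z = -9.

7/23

Divide the second equation by -1 to match normals: -22x - 3y + 6z = 9.
Both planes have normal n = (-22, -3, 6), |n| = 23. Any point on the first plane is at distance |9 − 2|/|n| = 7/23 from the second.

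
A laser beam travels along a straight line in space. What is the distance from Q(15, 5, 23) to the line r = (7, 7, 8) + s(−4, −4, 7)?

Direction vector d = (−4, −4, 7).
AP = (8, −2, 15), and AP × d = (46, −116, −40).
|AP × d|² = 17172 and |d|² = 81, so the distance is √(17172/81) = √212 = 2√53.

2√53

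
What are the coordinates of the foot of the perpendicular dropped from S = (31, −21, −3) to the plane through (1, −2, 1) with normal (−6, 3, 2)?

(1, -6, 7)

n = (−6, 3, 2), |n|² = 49, and n·S − (-10) = -245.
t = -245/49 = -5, so the foot is S − t·n = (31, −21, −3) − (-5)·(−6, 3, 2) = (1, −6, 7).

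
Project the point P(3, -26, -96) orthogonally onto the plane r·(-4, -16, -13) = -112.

n = (-4, -16, -13), |n|² = 441, and n·P − (-112) = 1764.
t = 1764/441 = 4, so the foot is P − t·n = (3, -26, -96) − 4·(-4, -16, -13) = (19, 38, -44).

(19, 38, -44)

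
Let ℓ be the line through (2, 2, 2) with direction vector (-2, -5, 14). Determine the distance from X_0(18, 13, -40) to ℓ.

2√29

Direction vector d = (-2, -5, 14).
AP = (16, 11, -42), and AP × d = (-56, -140, -58).
|AP × d|² = 26100 and |d|² = 225, so the distance is √(26100/225) = √116 = 2√29.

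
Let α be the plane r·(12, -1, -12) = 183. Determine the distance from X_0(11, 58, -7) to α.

25/17

Normal vector n = (12, -1, -12), and n·(11, 58, -7) - 183 = -25.
|n| = √(144 + 1 + 144) = 17, so the distance is |-25|/17 = 25/17.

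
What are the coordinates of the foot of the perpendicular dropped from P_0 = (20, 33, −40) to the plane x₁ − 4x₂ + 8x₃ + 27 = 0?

(25, 13, 0)

The perpendicular from P_0 has direction n = (1, −4, 8): r = (20, 33, −40) + μ(1, −4, 8).
Substitute into the plane: n·(P_0 + μn) = -27 gives -432 + 81μ = -27, so μ = 5.
Foot = (20, 33, −40) + 5·(1, −4, 8) = (25, 13, 0).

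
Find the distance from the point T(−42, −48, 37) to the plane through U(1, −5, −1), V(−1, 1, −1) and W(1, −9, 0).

20/√26

UV = (−2, 6, 0) and UW = (0, −4, 1), so a normal is n = UV × UW = (6, 2, 8).
d = |6·(-42) + 2·(-48) + 8·37 − (-12)| / √(36 + 4 + 64) = |-40| / (2√26) = 20/√26.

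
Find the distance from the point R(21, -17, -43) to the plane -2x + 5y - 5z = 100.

2√6/3

d = |(-2)·21 + 5·(-17) + (-5)·(-43) − 100| / √(4 + 25 + 25) = |-12| / (3√6) = 4/√6.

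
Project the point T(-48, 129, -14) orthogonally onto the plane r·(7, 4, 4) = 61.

n = (7, 4, 4), |n|² = 81, and n·T − 61 = 63.
t = 63/81 = 7/9, so the foot is T − t·n = (-48, 129, -14) − (7/9)·(7, 4, 4) = (-481/9, 1133/9, -154/9).

(-481/9, 1133/9, -154/9)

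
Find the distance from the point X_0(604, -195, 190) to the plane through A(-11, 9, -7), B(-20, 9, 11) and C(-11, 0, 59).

9

AB = (-9, 0, 18) and AC = (0, -9, 66), so a normal is n = AB × AC = (162, 594, 81).
Then n·(604, -195, 190) - 2997 = -5589.
|n| = √(26244 + 352836 + 6561) = 621, so the distance is |-5589|/621 = 9.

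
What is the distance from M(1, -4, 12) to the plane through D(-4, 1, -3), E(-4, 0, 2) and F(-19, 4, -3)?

5√3/9

DE = (0, -1, 5) and DF = (-15, 3, 0), so a normal is n = DE × DF = (-15, -75, -15).
Then n·(1, -4, 12) - 30 = 75.
|n| = √(225 + 5625 + 225) = 45√3, so the distance is |75|/(45√3) = 5√3/9.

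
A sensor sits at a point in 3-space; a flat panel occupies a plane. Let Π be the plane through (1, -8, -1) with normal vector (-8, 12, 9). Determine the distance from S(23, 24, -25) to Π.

8/17

The plane has equation n·(r − (1, -8, -1)) = 0, i.e. n·r = -113.
Then n·(23, 24, -25) - (-113) = -8.
|n| = √(64 + 144 + 81) = 17, so the distance is |-8|/17 = 8/17.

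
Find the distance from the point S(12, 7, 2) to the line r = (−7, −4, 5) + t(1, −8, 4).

Direction vector d = (1, −8, 4).
AP = (19, 11, −3); AP·d = -81, |AP|² = 491, |d|² = 81.
distance² = |AP|² − (AP·d)²/|d|² = 491 − 6561/81 = 410, so the distance is √410.

√410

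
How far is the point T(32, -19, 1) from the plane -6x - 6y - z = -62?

17/√73

d = |(-6)·32 + (-6)·(-19) + (-1)·1 − (-62)| / √(36 + 36 + 1) = |-17| / √73 = 17/√73.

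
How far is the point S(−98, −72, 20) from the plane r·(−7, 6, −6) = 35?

9

Normal vector n = (−7, 6, −6), and n·(−98, −72, 20) − 35 = 99.
|n| = √(49 + 36 + 36) = 11, so the distance is |99|/11 = 9.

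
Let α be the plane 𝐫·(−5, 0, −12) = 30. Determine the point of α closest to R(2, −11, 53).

The perpendicular from R has direction n = (−5, 0, −12): r = (2, −11, 53) + t(−5, 0, −12).
Substitute into the plane: n·(R + tn) = 30 gives -646 + 169t = 30, so t = 4.
Foot = (2, −11, 53) + 4·(−5, 0, −12) = (−18, −11, 5).

(-18, -11, 5)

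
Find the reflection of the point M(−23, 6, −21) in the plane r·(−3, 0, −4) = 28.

(7, 6, 19)

n = (−3, 0, −4), |n|² = 25, n·M − 28 = 125, so t = 125/25 = 5.
Foot F = M − 5·n = (−8, 6, −1); the reflection is 2F − M = (7, 6, 19).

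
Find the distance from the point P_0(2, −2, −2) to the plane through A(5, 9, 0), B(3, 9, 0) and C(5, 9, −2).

11

AB = (−2, 0, 0) and AC = (0, 0, −2), so a normal is n = AB × AC = (0, −4, 0).
n = (0, −4, 0); n·P − (-36) = 44; |n| = 4; distance = 44/4 = 11.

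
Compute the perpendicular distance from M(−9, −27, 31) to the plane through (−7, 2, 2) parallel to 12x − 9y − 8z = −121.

5/17

Parallel planes share the normal n = (12, −9, −8); since (−7, 2, 2) lies on the plane, its equation is 12x − 9y − 8z = -118.
Then n·(−9, −27, 31) − (−118) = 5.
|n| = √(144 + 81 + 64) = 17, so the distance is |5|/17 = 5/17.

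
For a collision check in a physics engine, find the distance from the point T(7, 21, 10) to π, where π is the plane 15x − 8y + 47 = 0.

16/17

d = |15·7 + (-8)·21 − (-47)| / √(225 + 64 + 0) = |-16| / 17 = 16/17.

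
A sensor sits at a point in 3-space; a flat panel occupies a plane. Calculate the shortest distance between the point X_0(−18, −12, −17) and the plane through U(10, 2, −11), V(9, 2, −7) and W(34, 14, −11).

2/3

UV = (−1, 0, 4) and UW = (24, 12, 0), so a normal is n = UV × UW = (−48, 96, −12).
Then n·(−18, −12, −17) − (−156) = 72.
|n| = √(2304 + 9216 + 144) = 108, so the distance is |72|/108 = 2/3.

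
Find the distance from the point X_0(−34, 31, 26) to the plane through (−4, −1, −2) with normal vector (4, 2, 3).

The plane has equation n·(r − (−4, −1, −2)) = 0, i.e. n·r = -24.
Then n·(−34, 31, 26) − (−24) = 28.
|n| = √(16 + 4 + 9) = √29, so the distance is |28|/√29 = 28√29/29.

28/√29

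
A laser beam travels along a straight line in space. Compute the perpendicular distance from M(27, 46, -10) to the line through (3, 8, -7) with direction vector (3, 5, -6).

Direction vector d = (3, 5, -6).
AP = (24, 38, -3); AP·d = 280, |AP|² = 2029, |d|² = 70.
distance² = |AP|² − (AP·d)²/|d|² = 2029 − 78400/70 = 909, so the distance is 3√101.

3√101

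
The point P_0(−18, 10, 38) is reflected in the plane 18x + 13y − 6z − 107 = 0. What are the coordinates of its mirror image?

With n = (18, 13, −6), the signed offset is (n·P_0 − 107)/|n|² = -529/529 = -1.
P_0' = P_0 − 2t·n = (−18, 10, 38) − (-2)·(18, 13, −6) = (18, 36, 26).

(18, 36, 26)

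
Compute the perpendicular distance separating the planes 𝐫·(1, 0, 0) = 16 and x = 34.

18

Both planes have normal n = (1, 0, 0), |n| = 1. Any point on the first plane is at distance |34 − 16|/|n| = 18/1 = 18 from the second.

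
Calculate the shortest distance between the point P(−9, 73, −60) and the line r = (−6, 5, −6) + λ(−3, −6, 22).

2√697

Direction vector d = (−3, −6, 22).
AP = (−3, 68, −54), and AP × d = (1172, 228, 222).
|AP × d|² = 1474852 and |d|² = 529, so the distance is √(1474852/529) = √2788 = 2√697.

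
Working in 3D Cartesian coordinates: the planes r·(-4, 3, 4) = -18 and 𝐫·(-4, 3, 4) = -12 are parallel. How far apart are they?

Both planes have normal n = (-4, 3, 4), |n| = √41. Any point on the first plane is at distance |(-12) − (-18)|/|n| = 6/√41 from the second.

6/√41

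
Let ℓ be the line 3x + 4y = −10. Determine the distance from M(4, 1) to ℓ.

The normal to the line is n = (3, 4) with |n| = 5.
|n·M − (-10)| = |16 − (-10)| = 26, so the distance is 26/5.

26/5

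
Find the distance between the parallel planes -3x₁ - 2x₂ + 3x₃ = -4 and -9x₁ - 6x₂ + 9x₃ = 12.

4√22/11

Divide the second equation by 3 to match normals: -3x₁ - 2x₂ + 3x₃ = 4.
With common normal n = (-3, -2, 3) (|n| = √22), the distance is |(-4) − 4|/|n| = 8/√22 = 4√22/11.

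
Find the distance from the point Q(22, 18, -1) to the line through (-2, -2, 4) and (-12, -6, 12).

A direction vector is d = (-10, -4, 8).
AP = (24, 20, -5); AP·d = -360, |AP|² = 1001, |d|² = 180.
distance² = |AP|² − (AP·d)²/|d|² = 1001 − 129600/180 = 281, so the distance is √281.

√281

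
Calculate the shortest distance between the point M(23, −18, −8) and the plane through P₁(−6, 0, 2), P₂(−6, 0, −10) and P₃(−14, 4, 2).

7√5/5

P₁P₂ = (0, 0, −12) and P₁P₃ = (−8, 4, 0), so a normal is n = P₁P₂ × P₁P₃ = (48, 96, 0).
d = |48·23 + 96·(-18) − (-288)| / √(2304 + 9216 + 0) = |-336| / (48√5) = 7√5/5.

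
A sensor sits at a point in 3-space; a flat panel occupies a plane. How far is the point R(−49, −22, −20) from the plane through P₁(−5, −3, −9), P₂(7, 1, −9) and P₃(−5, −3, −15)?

P₁P₂ = (12, 4, 0) and P₁P₃ = (0, 0, −6), so a normal is n = P₁P₂ × P₁P₃ = (−24, 72, 0).
Then n·(−49, −22, −20) − (−96) = −312.
|n| = √(576 + 5184 + 0) = 24√10, so the distance is |-312|/(24√10) = 13√10/10.

13/√10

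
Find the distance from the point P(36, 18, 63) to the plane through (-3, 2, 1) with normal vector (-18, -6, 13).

The plane has equation n·(r − (-3, 2, 1)) = 0, i.e. n·r = 55.
n = (-18, -6, 13); n·P − 55 = 8; |n| = 23; distance = 8/23.

8/23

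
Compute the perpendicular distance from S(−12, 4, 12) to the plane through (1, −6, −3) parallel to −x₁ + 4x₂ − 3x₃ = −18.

Parallel planes share the normal n = (−1, 4, −3); since (1, −6, −3) lies on the plane, its equation is −x₁ + 4x₂ − 3x₃ = -16.
Then n·(−12, 4, 12) − (−16) = 8.
|n| = √(1 + 16 + 9) = √26, so the distance is |8|/√26 = 8/√26.

8/√26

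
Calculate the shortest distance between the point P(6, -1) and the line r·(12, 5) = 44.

23/13

The normal to the line is n = (12, 5) with |n| = 13.
|n·P − 44| = |67 − 44| = 23, so the distance is 23/13.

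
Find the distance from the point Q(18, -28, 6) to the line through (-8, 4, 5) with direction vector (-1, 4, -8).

Direction vector d = (-1, 4, -8).
AP = (26, -32, 1); AP·d = -162, |AP|² = 1701, |d|² = 81.
distance² = |AP|² − (AP·d)²/|d|² = 1701 − 26244/81 = 1377, so the distance is 9√17.

9√17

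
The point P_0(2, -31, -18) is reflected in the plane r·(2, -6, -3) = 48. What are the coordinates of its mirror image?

(-14, 17, 6)

With n = (2, -6, -3), the signed offset is (n·P_0 − 48)/|n|² = 196/49 = 4.
P_0' = P_0 − 2t·n = (2, -31, -18) − 8·(2, -6, -3) = (-14, 17, 6).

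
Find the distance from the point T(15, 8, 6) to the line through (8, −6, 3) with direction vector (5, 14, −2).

Direction vector d = (5, 14, −2).
AP = (7, 14, 3), and AP × d = (−70, 29, 28).
|AP × d|² = 6525 and |d|² = 225, so the distance is √(6525/225) = √29.

√29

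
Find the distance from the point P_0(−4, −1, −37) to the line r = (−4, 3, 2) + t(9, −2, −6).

Direction vector d = (9, −2, −6).
AP = (0, −4, −39), and AP × d = (−54, −351, 36).
|AP × d|² = 127413 and |d|² = 121, so the distance is √(127413/121) = √1053 = 9√13.

9√13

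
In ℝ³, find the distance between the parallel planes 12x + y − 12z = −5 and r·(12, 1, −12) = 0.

Both planes have normal n = (12, 1, −12), |n| = 17. Any point on the first plane is at distance |0 − (-5)|/|n| = 5/17 from the second.

5/17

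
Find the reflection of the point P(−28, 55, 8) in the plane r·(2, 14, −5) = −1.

(-40, -29, 38)

With n = (2, 14, −5), the signed offset is (n·P − (-1))/|n|² = 675/225 = 3.
P' = P − 2t·n = (−28, 55, 8) − 6·(2, 14, −5) = (−40, −29, 38).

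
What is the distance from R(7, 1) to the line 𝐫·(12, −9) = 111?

d = |12·7 + (-9)·1 − 111| / √(144 + 81) = |-36|/15 = 12/5.

12/5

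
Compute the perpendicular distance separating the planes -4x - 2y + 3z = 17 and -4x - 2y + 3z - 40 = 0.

With common normal n = (-4, -2, 3) (|n| = √29), the distance is |17 − 40|/|n| = 23/√29 = 23√29/29.

23/√29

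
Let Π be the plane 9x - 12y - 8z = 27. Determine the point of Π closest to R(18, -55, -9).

The perpendicular from R has direction n = (9, -12, -8): r = (18, -55, -9) + λ(9, -12, -8).
Substitute into the plane: n·(R + λn) = 27 gives 894 + 289λ = 27, so λ = -3.
Foot = (18, -55, -9) + (-3)·(9, -12, -8) = (-9, -19, 15).

(-9, -19, 15)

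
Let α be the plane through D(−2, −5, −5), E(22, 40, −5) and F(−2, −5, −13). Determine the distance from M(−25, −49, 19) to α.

DE = (24, 45, 0) and DF = (0, 0, −8), so a normal is n = DE × DF = (−360, 192, 0).
d = |(-360)·(-25) + 192·(-49) − (-240)| / √(129600 + 36864 + 0) = |-168| / 408 = 7/17.

7/17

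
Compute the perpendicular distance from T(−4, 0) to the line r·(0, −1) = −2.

d = |0·(-4) + (-1)·0 − (-2)| / √(0 + 1) = |2|/1 = 2.

2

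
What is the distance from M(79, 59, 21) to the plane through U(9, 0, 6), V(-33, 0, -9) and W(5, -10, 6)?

UV = (-42, 0, -15) and UW = (-4, -10, 0), so a normal is n = UV × UW = (-150, 60, 420).
n = (-150, 60, 420); n·P − 1170 = -660; |n| = 450; distance = 660/450 = 22/15.

22/15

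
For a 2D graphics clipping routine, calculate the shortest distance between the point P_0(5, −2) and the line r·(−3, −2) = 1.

d = |(-3)·5 + (-2)·(-2) − 1| / √(9 + 4) = |-12|/√13 = 12√13/13.

12/√13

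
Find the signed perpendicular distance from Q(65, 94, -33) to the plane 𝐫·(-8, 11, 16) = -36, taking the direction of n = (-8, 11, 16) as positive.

22/21

n·Q − (-36) = 22.
|n| = 21, so the signed distance is 22/21.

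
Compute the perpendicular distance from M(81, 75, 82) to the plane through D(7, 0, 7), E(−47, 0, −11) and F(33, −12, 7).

DE = (−54, 0, −18) and DF = (26, −12, 0), so a normal is n = DE × DF = (−216, −468, 648).
n = (−216, −468, 648); n·P − 3024 = -2484; |n| = 828; distance = 2484/828 = 3.

3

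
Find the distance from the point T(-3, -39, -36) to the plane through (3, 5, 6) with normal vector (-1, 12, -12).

The plane has equation n·(r − (3, 5, 6)) = 0, i.e. n·r = -15.
Then n·(-3, -39, -36) - (-15) = -18.
|n| = √(1 + 144 + 144) = 17, so the distance is |-18|/17 = 18/17.

18/17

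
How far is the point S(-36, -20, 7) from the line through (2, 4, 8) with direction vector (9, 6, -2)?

√85

Direction vector d = (9, 6, -2).
AP = (-38, -24, -1), and AP × d = (54, -85, -12).
|AP × d|² = 10285 and |d|² = 121, so the distance is √(10285/121) = √85.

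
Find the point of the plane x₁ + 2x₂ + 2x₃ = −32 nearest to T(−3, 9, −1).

The perpendicular from T has direction n = (1, 2, 2): r = (−3, 9, −1) + t(1, 2, 2).
Substitute into the plane: n·(T + tn) = -32 gives 13 + 9t = -32, so t = -5.
Foot = (−3, 9, −1) + (-5)·(1, 2, 2) = (−8, −1, −11).

(-8, -1, -11)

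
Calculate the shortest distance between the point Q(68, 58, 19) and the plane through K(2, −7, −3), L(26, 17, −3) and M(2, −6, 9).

2

KL = (24, 24, 0) and KM = (0, 1, 12), so a normal is n = KL × KM = (288, −288, 24).
n = (288, −288, 24); n·P − 2520 = 816; |n| = 408; distance = 816/408 = 2.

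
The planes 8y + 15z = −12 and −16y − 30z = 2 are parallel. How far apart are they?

Divide the second equation by -2 to match normals: 8y + 15z = -1.
Both planes have normal n = (0, 8, 15), |n| = 17. Any point on the first plane is at distance |(-1) − (-12)|/|n| = 11/17 from the second.

11/17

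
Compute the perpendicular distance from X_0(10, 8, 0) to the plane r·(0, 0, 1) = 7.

7

n = (0, 0, 1); n·P − 7 = -7; |n| = 1; distance = 7/1 = 7.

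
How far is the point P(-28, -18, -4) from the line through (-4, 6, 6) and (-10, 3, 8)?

A direction vector is d = (-6, -3, 2).
AP = (-24, -24, -10); AP·d = 196, |AP|² = 1252, |d|² = 49.
distance² = |AP|² − (AP·d)²/|d|² = 1252 − 38416/49 = 468, so the distance is 6√13.

6√13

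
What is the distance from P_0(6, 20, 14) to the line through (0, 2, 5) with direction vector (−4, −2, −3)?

6√5

Direction vector d = (−4, −2, −3).
AP = (6, 18, 9); AP·d = -87, |AP|² = 441, |d|² = 29.
distance² = |AP|² − (AP·d)²/|d|² = 441 − 7569/29 = 180, so the distance is 6√5.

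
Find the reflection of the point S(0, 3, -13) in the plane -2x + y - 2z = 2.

(12, -3, -1)

With n = (-2, 1, -2), the signed offset is (n·S − 2)/|n|² = 27/9 = 3.
S' = S − 2t·n = (0, 3, -13) − 6·(-2, 1, -2) = (12, -3, -1).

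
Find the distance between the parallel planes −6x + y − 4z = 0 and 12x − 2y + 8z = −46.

23/√53

Divide the second equation by -2 to match normals: −6x + y − 4z = 23.
With common normal n = (−6, 1, −4) (|n| = √53), the distance is |0 − 23|/|n| = 23/√53.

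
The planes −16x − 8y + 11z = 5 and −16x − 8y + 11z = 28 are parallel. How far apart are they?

23/21

Both planes have normal n = (−16, −8, 11), |n| = 21. Any point on the first plane is at distance |28 − 5|/|n| = 23/21 from the second.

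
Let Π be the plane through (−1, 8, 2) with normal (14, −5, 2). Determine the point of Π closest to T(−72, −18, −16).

(-16, -38, -8)

The perpendicular from T has direction n = (14, −5, 2): r = (−72, −18, −16) + t(14, −5, 2).
Substitute into the plane: n·(T + tn) = -50 gives -950 + 225t = -50, so t = 4.
Foot = (−72, −18, −16) + 4·(14, −5, 2) = (−16, −38, −8).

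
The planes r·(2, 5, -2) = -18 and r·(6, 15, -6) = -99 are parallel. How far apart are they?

Divide the second equation by 3 to match normals: 2x + 5y - 2z = -33.
With common normal n = (2, 5, -2) (|n| = √33), the distance is |(-18) − (-33)|/|n| = 15/√33 = 5√33/11.

15/√33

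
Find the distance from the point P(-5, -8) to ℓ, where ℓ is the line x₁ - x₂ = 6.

The normal to the line is n = (1, -1) with |n| = √2.
|n·P − 6| = |3 − 6| = 3, so the distance is 3/√2 = 3√2/2.

3√2/2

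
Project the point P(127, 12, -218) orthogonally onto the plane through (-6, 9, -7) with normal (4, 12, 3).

(1671/13, 216/13, -2819/13)

n = (4, 12, 3), |n|² = 169, and n·P − 63 = -65.
t = -65/169 = -5/13, so the foot is P − t·n = (127, 12, -218) − (-5/13)·(4, 12, 3) = (1671/13, 216/13, -2819/13).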